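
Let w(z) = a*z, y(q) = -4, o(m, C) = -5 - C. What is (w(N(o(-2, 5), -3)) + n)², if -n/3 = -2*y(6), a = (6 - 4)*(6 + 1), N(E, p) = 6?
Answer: 3600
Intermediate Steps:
a = 14 (a = 2*7 = 14)
w(z) = 14*z
n = -24 (n = -(-6)*(-4) = -3*8 = -24)
(w(N(o(-2, 5), -3)) + n)² = (14*6 - 24)² = (84 - 24)² = 60² = 3600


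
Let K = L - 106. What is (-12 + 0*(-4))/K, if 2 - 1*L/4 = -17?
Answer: ⅖ ≈ 0.40000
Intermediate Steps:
L = 76 (L = 8 - 4*(-17) = 8 + 68 = 76)
K = -30 (K = 76 - 106 = -30)
(-12 + 0*(-4))/K = (-12 + 0*(-4))/(-30) = (-12 + 0)*(-1/30) = -12*(-1/30) = ⅖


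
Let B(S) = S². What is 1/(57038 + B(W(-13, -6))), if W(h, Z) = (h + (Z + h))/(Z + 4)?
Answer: 1/57294 ≈ 1.7454e-5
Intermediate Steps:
W(h, Z) = (Z + 2*h)/(4 + Z)
1/(57038 + B(W(-13, -6))) = 1/(57038 + ((-6 + 2*(-13))/(4 - 6))²) = 1/(57038 + ((-6 - 26)/(-2))²) = 1/(57038 + (-½*(-32))²) = 1/(57038 + 16²) = 1/(57038 + 256) = 1/57294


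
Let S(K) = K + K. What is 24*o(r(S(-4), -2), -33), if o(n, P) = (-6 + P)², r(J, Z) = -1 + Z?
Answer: 36504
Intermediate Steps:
S(K) = 2*K
24*o(r(S(-4), -2), -33) = 24*(-6 - 33)² = 24*(-39)² = 24*1521 = 36504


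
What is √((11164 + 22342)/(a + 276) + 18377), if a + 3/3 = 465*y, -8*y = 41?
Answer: 21*√11842215105/16865 ≈ 135.50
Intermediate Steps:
y = -41/8 (y = -⅛*41 = -41/8 ≈ -5.1250)
a = -19073/8 (a = -1 + 465*(-41/8) = -1 - 19065/8 = -19073/8 ≈ -2384.1)
√((11164 + 22342)/(a + 276) + 18377) = √((11164 + 22342)/(-19073/8 + 276) + 18377) = √(33506/(-16865/8) + 18377) = √(33506*(-8/16865) + 18377) = √(-268048/16865 + 18377) = √(309660057/16865) = 21*√11842215105/16865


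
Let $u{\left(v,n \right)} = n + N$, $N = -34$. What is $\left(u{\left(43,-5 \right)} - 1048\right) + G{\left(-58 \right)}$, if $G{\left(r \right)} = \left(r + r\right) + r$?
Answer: $-1261$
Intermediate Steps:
$G{\left(r \right)} = 3 r$ ($G{\left(r \right)} = 2 r + r = 3 r$)
$u{\left(v,n \right)} = -34 + n$ ($u{\left(v,n \right)} = n - 34 = -34 + n$)
$\left(u{\left(43,-5 \right)} - 1048\right) + G{\left(-58 \right)} = \left(\left(-34 - 5\right) - 1048\right) + 3 \left(-58\right) = \left(-39 - 1048\right) - 174 = -1087 - 174 = -1261$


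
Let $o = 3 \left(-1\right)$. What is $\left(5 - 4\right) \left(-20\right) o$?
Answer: $60$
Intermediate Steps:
$o = -3$
$\left(5 - 4\right) \left(-20\right) o = \left(5 - 4\right) \left(-20\right) \left(-3\right) = 1 \left(-20\right) \left(-3\right) = \left(-20\right) \left(-3\right) = 60$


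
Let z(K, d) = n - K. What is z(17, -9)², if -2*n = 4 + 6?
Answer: 484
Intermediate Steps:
n = -5 (n = -(4 + 6)/2 = -½*10 = -5)
z(K, d) = -5 - K
z(17, -9)² = (-5 - 1*17)² = (-5 - 17)² = (-22)² = 484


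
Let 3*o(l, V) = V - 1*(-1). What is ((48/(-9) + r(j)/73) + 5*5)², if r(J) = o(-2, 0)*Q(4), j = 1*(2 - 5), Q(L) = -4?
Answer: 18515809/47961 ≈ 386.06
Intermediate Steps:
j = -3 (j = 1*(-3) = -3)
o(l, V) = ⅓ + V/3 (o(l, V) = (V - 1*(-1))/3 = (V + 1)/3 = (1 + V)/3 = ⅓ + V/3)
r(J) = -4/3 (r(J) = (⅓ + (⅓)*0)*(-4) = (⅓ + 0)*(-4) = (⅓)*(-4) = -4/3)
((48/(-9) + r(j)/73) + 5*5)² = ((48/(-9) - 4/3/73) + 5*5)² = ((48*(-⅑) - 4/3*1/73) + 25)² = ((-16/3 - 4/219) + 25)² = (-1172/219 + 25)² = (4303/219)² = 18515809/47961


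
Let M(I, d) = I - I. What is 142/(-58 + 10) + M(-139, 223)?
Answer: -71/24 ≈ -2.9583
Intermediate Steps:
M(I, d) = 0
142/(-58 + 10) + M(-139, 223) = 142/(-58 + 10) + 0 = 142/(-48) + 0 = 142*(-1/48) + 0 = -71/24 + 0 = -71/24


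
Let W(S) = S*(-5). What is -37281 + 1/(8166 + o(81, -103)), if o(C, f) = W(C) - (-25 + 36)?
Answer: -288927749/7750 ≈ -37281.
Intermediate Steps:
W(S) = -5*S
o(C, f) = -11 - 5*C (o(C, f) = -5*C - (-25 + 36) = -5*C - 1*11 = -5*C - 11 = -11 - 5*C)
-37281 + 1/(8166 + o(81, -103)) = -37281 + 1/(8166 + (-11 - 5*81)) = -37281 + 1/(8166 + (-11 - 405)) = -37281 + 1/(8166 - 416) = -37281 + 1/7750 = -288927749/7750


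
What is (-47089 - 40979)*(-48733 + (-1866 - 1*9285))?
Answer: 5273864112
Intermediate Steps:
(-47089 - 40979)*(-48733 + (-1866 - 1*9285)) = -88068*(-48733 + (-1866 - 9285)) = -88068*(-48733 - 11151) = -88068*(-59884) = 5273864112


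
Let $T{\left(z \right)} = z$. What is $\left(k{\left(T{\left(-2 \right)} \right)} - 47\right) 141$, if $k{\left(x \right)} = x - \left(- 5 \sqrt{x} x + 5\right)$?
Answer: $-7614 - 1410 i \sqrt{2} \approx -7614.0 - 1994.0 i$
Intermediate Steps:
$k{\left(x \right)} = -5 + x + 5 x^{\frac{3}{2}}$ ($k{\left(x \right)} = x - \left(- 5 x^{\frac{3}{2}} + 5\right) = x - \left(5 - 5 x^{\frac{3}{2}}\right) = x + \left(-5 + 5 x^{\frac{3}{2}}\right) = -5 + x + 5 x^{\frac{3}{2}}$)
$\left(k{\left(T{\left(-2 \right)} \right)} - 47\right) 141 = \left(\left(-5 - 2 + 5 \left(-2\right)^{\frac{3}{2}}\right) - 47\right) 141 = \left(\left(-5 - 2 + 5 \left(- 2 i \sqrt{2}\right)\right) - 47\right) 141 = \left(\left(-5 - 2 - 10 i \sqrt{2}\right) - 47\right) 141 = \left(\left(-7 - 10 i \sqrt{2}\right) - 47\right) 141 = \left(-54 - 10 i \sqrt{2}\right) 141 = -7614 - 1410 i \sqrt{2}$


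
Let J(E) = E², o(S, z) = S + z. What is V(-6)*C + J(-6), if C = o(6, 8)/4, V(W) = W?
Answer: 15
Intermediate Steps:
C = 7/2 (C = (6 + 8)/4 = 14*(¼) = 7/2 ≈ 3.5000)
V(-6)*C + J(-6) = -6*7/2 + (-6)² = -21 + 36 = 15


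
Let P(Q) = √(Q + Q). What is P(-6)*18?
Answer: 36*I*√3 ≈ 62.354*I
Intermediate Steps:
P(Q) = √2*√Q (P(Q) = √(2*Q) = √2*√Q)
P(-6)*18 = (√2*√(-6))*18 = (√2*(I*√6))*18 = (2*I*√3)*18 = 36*I*√3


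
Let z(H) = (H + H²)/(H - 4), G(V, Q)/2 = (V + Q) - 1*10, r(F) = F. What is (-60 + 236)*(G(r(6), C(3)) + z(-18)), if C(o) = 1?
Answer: -3504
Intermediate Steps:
G(V, Q) = -20 + 2*Q + 2*V (G(V, Q) = 2*((V + Q) - 1*10) = 2*((Q + V) - 10) = 2*(-10 + Q + V) = -20 + 2*Q + 2*V)
z(H) = (H + H²)/(-4 + H)
(-60 + 236)*(G(r(6), C(3)) + z(-18)) = (-60 + 236)*((-20 + 2*1 + 2*6) - 18*(1 - 18)/(-4 - 18)) = 176*((-20 + 2 + 12) - 18*(-17)/(-22)) = 176*(-6 - 18*(-1/22)*(-17)) = 176*(-6 - 153/11) = 176*(-219/11) = -3504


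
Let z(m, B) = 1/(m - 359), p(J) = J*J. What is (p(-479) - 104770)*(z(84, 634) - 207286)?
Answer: -7106702173821/275 ≈ -2.5843e+10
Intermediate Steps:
p(J) = J²
z(m, B) = 1/(-359 + m)
(p(-479) - 104770)*(z(84, 634) - 207286) = ((-479)² - 104770)*(1/(-359 + 84) - 207286) = (229441 - 104770)*(1/(-275) - 207286) = 124671*(-1/275 - 207286) = 124671*(-57003651/275) = -7106702173821/275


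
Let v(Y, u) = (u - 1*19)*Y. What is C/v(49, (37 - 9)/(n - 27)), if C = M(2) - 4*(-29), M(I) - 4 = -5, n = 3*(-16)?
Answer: -8625/71197 ≈ -0.12114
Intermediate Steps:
n = -48
M(I) = -1 (M(I) = 4 - 5 = -1)
v(Y, u) = Y*(-19 + u) (v(Y, u) = (u - 19)*Y = (-19 + u)*Y = Y*(-19 + u))
C = 115 (C = -1 - 4*(-29) = -1 + 116 = 115)
C/v(49, (37 - 9)/(n - 27)) = 115/((49*(-19 + (37 - 9)/(-48 - 27)))) = 115/((49*(-19 + 28/(-75)))) = 115/((49*(-19 + 28*(-1/75)))) = 115/((49*(-19 - 28/75))) = 115/((49*(-1453/75))) = 115/(-71197/75) = 115*(-75/71197) = -8625/71197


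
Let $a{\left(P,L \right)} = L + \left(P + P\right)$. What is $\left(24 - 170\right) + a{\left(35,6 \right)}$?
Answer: $-70$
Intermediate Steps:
$a{\left(P,L \right)} = L + 2 P$
$\left(24 - 170\right) + a{\left(35,6 \right)} = \left(24 - 170\right) + \left(6 + 2 \cdot 35\right) = \left(24 - 170\right) + \left(6 + 70\right) = -146 + 76 = -70$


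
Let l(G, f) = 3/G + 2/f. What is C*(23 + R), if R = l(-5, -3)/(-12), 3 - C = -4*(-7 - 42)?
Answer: -802687/180 ≈ -4459.4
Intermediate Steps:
C = -193 (C = 3 - (-4)*(-7 - 42) = 3 - (-4)*(-49) = 3 - 1*196 = 3 - 196 = -193)
l(G, f) = 2/f + 3/G
R = 19/180 (R = (2/(-3) + 3/(-5))/(-12) = (2*(-1/3) + 3*(-1/5))*(-1/12) = (-2/3 - 3/5)*(-1/12) = -19/15*(-1/12) = 19/180 ≈ 0.10556)
C*(23 + R) = -193*(23 + 19/180) = -193*4159/180 = -802687/180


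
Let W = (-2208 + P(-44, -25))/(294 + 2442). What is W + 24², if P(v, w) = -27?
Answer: 524567/912 ≈ 575.18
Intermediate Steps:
W = -745/912 (W = (-2208 - 27)/(294 + 2442) = -2235/2736 = -2235*1/2736 = -745/912 ≈ -0.81689)
W + 24² = -745/912 + 24² = -745/912 + 576 = 524567/912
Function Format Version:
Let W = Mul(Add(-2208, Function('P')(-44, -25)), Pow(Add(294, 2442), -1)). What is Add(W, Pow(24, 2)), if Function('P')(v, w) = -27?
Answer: Rational(524567, 912) ≈ 575.18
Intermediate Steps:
W = Rational(-745, 912) (W = Mul(Add(-2208, -27), Pow(Add(294, 2442), -1)) = Mul(-2235, Pow(2736, -1)) = Mul(-2235, Rational(1, 2736)) = Rational(-745, 912) ≈ -0.81689)
Add(W, Pow(24, 2)) = Add(Rational(-745, 912), Pow(24, 2)) = Add(Rational(-745, 912), 576) = Rational(524567, 912)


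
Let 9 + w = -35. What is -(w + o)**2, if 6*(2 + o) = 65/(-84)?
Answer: -540516001/254016 ≈ -2127.9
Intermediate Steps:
w = -44 (w = -9 - 35 = -44)
o = -1073/504 (o = -2 + (65/(-84))/6 = -2 + (65*(-1/84))/6 = -2 + (1/6)*(-65/84) = -2 - 65/504 = -1073/504 ≈ -2.1290)
-(w + o)**2 = -(-44 - 1073/504)**2 = -(-23249/504)**2 = -1*540516001/254016 = -540516001/254016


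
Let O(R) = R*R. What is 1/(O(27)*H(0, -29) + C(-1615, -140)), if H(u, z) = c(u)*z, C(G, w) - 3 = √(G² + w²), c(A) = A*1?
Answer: -3/2627816 + 5*√105113/2627816 ≈ 0.00061574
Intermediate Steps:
O(R) = R²
c(A) = A
C(G, w) = 3 + √(G² + w²)
H(u, z) = u*z
1/(O(27)*H(0, -29) + C(-1615, -140)) = 1/(27²*(0*(-29)) + (3 + √((-1615)² + (-140)²))) = 1/(729*0 + (3 + √(2608225 + 19600))) = 1/(0 + (3 + √2627825)) = 1/(0 + (3 + 5*√105113)) = 1/(3 + 5*√105113)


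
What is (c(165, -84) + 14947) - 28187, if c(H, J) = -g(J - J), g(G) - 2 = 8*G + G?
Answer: -13242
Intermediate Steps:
g(G) = 2 + 9*G (g(G) = 2 + (8*G + G) = 2 + 9*G)
c(H, J) = -2 (c(H, J) = -(2 + 9*(J - J)) = -(2 + 9*0) = -(2 + 0) = -1*2 = -2)
(c(165, -84) + 14947) - 28187 = (-2 + 14947) - 28187 = 14945 - 28187 = -13242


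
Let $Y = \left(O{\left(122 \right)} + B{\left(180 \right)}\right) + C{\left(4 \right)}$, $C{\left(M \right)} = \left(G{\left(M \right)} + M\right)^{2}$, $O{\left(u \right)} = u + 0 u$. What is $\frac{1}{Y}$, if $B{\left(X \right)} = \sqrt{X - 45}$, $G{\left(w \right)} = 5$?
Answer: $\frac{203}{41074} - \frac{3 \sqrt{15}}{41074} \approx 0.0046594$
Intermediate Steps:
$O{\left(u \right)} = u$ ($O{\left(u \right)} = u + 0 = u$)
$B{\left(X \right)} = \sqrt{-45 + X}$
$C{\left(M \right)} = \left(5 + M\right)^{2}$
$Y = 203 + 3 \sqrt{15}$ ($Y = \left(122 + \sqrt{-45 + 180}\right) + \left(5 + 4\right)^{2} = \left(122 + \sqrt{135}\right) + 9^{2} = \left(122 + 3 \sqrt{15}\right) + 81 = 203 + 3 \sqrt{15} \approx 214.62$)
$\frac{1}{Y} = \frac{1}{203 + 3 \sqrt{15}}$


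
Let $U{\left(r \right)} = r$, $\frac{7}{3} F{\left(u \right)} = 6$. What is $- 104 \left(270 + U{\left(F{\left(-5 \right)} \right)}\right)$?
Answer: $- \frac{198432}{7} \approx -28347.0$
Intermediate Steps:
$F{\left(u \right)} = \frac{18}{7}$ ($F{\left(u \right)} = \frac{3}{7} \cdot 6 = \frac{18}{7}$)
$- 104 \left(270 + U{\left(F{\left(-5 \right)} \right)}\right) = - 104 \left(270 + \frac{18}{7}\right) = \left(-104\right) \frac{1908}{7} = - \frac{198432}{7}$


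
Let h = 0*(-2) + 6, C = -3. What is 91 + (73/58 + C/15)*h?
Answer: 14116/145 ≈ 97.352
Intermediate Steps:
h = 6 (h = 0 + 6 = 6)
91 + (73/58 + C/15)*h = 91 + (73/58 - 3/15)*6 = 91 + (73*(1/58) - 3*1/15)*6 = 91 + (73/58 - 1/5)*6 = 91 + (307/290)*6 = 91 + 921/145 = 14116/145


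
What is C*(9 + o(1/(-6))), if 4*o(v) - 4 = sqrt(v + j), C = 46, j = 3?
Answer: 460 + 23*sqrt(102)/12 ≈ 479.36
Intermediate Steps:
o(v) = 1 + sqrt(3 + v)/4 (o(v) = 1 + sqrt(v + 3)/4 = 1 + sqrt(3 + v)/4)
C*(9 + o(1/(-6))) = 46*(9 + (1 + sqrt(3 + 1/(-6))/4)) = 46*(9 + (1 + sqrt(3 - 1/6)/4)) = 46*(9 + (1 + sqrt(17/6)/4)) = 46*(9 + (1 + (sqrt(102)/6)/4)) = 46*(9 + (1 + sqrt(102)/24)) = 46*(10 + sqrt(102)/24) = 460 + 23*sqrt(102)/12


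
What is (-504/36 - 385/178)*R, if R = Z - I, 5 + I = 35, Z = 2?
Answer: 40278/89 ≈ 452.56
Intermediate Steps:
I = 30 (I = -5 + 35 = 30)
R = -28 (R = 2 - 1*30 = 2 - 30 = -28)
(-504/36 - 385/178)*R = (-504/36 - 385/178)*(-28) = (-504*1/36 - 385*1/178)*(-28) = (-14 - 385/178)*(-28) = -2877/178*(-28) = 40278/89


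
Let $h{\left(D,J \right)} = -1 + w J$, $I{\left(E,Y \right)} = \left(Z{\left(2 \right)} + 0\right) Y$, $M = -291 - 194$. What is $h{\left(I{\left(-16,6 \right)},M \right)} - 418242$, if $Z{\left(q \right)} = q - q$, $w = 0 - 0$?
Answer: $-418243$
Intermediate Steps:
$M = -485$
$w = 0$ ($w = 0 + 0 = 0$)
$Z{\left(q \right)} = 0$
$I{\left(E,Y \right)} = 0$ ($I{\left(E,Y \right)} = \left(0 + 0\right) Y = 0 Y = 0$)
$h{\left(D,J \right)} = -1$ ($h{\left(D,J \right)} = -1 + 0 J = -1 + 0 = -1$)
$h{\left(I{\left(-16,6 \right)},M \right)} - 418242 = -1 - 418242 = -418243$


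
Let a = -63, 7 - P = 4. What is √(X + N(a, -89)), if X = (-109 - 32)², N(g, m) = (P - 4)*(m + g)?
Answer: √20033 ≈ 141.54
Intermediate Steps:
P = 3 (P = 7 - 1*4 = 7 - 4 = 3)
N(g, m) = -g - m (N(g, m) = (3 - 4)*(m + g) = -(g + m) = -g - m)
X = 19881 (X = (-141)² = 19881)
√(X + N(a, -89)) = √(19881 + (-1*(-63) - 1*(-89))) = √(19881 + (63 + 89)) = √(19881 + 152) = √20033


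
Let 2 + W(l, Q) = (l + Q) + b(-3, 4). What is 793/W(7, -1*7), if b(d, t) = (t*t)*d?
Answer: -793/50 ≈ -15.860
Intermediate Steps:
b(d, t) = d*t² (b(d, t) = t²*d = d*t²)
W(l, Q) = -50 + Q + l (W(l, Q) = -2 + ((l + Q) - 3*4²) = -2 + ((Q + l) - 3*16) = -2 + ((Q + l) - 48) = -2 + (-48 + Q + l) = -50 + Q + l)
793/W(7, -1*7) = 793/(-50 - 1*7 + 7) = 793/(-50 - 7 + 7) = 793/(-50) = 793*(-1/50) = -793/50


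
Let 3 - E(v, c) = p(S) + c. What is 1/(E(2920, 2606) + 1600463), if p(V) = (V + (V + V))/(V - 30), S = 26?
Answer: 2/3195759 ≈ 6.2583e-7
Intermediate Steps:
p(V) = 3*V/(-30 + V) (p(V) = (V + 2*V)/(-30 + V) = (3*V)/(-30 + V) = 3*V/(-30 + V))
E(v, c) = 45/2 - c (E(v, c) = 3 - (3*26/(-30 + 26) + c) = 3 - (3*26/(-4) + c) = 3 - (3*26*(-¼) + c) = 3 - (-39/2 + c) = 3 + (39/2 - c) = 45/2 - c)
1/(E(2920, 2606) + 1600463) = 1/((45/2 - 1*2606) + 1600463) = 1/((45/2 - 2606) + 1600463) = 1/(-5167/2 + 1600463) = 1/(3195759/2) = 2/3195759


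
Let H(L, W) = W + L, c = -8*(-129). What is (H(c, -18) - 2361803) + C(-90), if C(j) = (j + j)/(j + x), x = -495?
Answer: -30690253/13 ≈ -2.3608e+6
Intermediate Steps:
c = 1032
H(L, W) = L + W
C(j) = 2*j/(-495 + j) (C(j) = (j + j)/(j - 495) = (2*j)/(-495 + j) = 2*j/(-495 + j))
(H(c, -18) - 2361803) + C(-90) = ((1032 - 18) - 2361803) + 2*(-90)/(-495 - 90) = (1014 - 2361803) + 2*(-90)/(-585) = -2360789 + 2*(-90)*(-1/585) = -2360789 + 4/13 = -30690253/13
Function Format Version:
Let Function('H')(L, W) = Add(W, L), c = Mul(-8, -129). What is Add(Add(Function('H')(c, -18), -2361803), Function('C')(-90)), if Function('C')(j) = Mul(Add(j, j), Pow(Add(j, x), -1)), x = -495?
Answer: Rational(-30690253, 13) ≈ -2.3608e+6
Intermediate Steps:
c = 1032
Function('H')(L, W) = Add(L, W)
Function('C')(j) = Mul(2, j, Pow(Add(-495, j), -1)) (Function('C')(j) = Mul(Add(j, j), Pow(Add(j, -495), -1)) = Mul(Mul(2, j), Pow(Add(-495, j), -1)) = Mul(2, j, Pow(Add(-495, j), -1)))
Add(Add(Function('H')(c, -18), -2361803), Function('C')(-90)) = Add(Add(Add(1032, -18), -2361803), Mul(2, -90, Pow(Add(-495, -90), -1))) = Add(Add(1014, -2361803), Mul(2, -90, Pow(-585, -1))) = Add(-2360789, Mul(2, -90, Rational(-1, 585))) = Add(-2360789, Rational(4, 13)) = Rational(-30690253, 13)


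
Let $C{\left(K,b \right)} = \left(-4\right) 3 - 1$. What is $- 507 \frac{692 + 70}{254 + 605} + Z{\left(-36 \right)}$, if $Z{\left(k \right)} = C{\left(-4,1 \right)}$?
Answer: $- \frac{397501}{859} \approx -462.75$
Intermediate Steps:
$C{\left(K,b \right)} = -13$ ($C{\left(K,b \right)} = -12 - 1 = -13$)
$Z{\left(k \right)} = -13$
$- 507 \frac{692 + 70}{254 + 605} + Z{\left(-36 \right)} = - 507 \frac{692 + 70}{254 + 605} - 13 = - 507 \cdot \frac{762}{859} - 13 = - 507 \cdot 762 \cdot \frac{1}{859} - 13 = \left(-507\right) \frac{762}{859} - 13 = - \frac{386334}{859} - 13 = - \frac{397501}{859}$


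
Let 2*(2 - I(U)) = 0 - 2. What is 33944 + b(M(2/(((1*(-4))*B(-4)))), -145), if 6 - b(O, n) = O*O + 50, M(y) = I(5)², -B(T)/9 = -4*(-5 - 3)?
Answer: 33819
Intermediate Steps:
I(U) = 3 (I(U) = 2 - (0 - 2)/2 = 2 - ½*(-2) = 2 + 1 = 3)
B(T) = -288 (B(T) = -(-36)*(-5 - 3) = -(-36)*(-8) = -9*32 = -288)
M(y) = 9 (M(y) = 3² = 9)
b(O, n) = -44 - O² (b(O, n) = 6 - (O*O + 50) = 6 - (O² + 50) = 6 - (50 + O²) = 6 + (-50 - O²) = -44 - O²)
33944 + b(M(2/(((1*(-4))*B(-4)))), -145) = 33944 + (-44 - 1*9²) = 33944 + (-44 - 1*81) = 33944 + (-44 - 81) = 33944 - 125 = 33819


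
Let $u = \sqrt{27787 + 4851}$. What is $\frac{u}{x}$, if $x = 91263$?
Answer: $\frac{\sqrt{32638}}{91263} \approx 0.0019796$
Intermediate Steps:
$u = \sqrt{32638} \approx 180.66$
$\frac{u}{x} = \frac{\sqrt{32638}}{91263}$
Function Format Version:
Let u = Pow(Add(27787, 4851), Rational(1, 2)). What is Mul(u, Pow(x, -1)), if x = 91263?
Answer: Mul(Rational(1, 91263), Pow(32638, Rational(1, 2))) ≈ 0.0019796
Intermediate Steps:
u = Pow(32638, Rational(1, 2)) ≈ 180.66
Mul(u, Pow(x, -1)) = Mul(Pow(32638, Rational(1, 2)), Pow(91263, -1)) = Mul(Pow(32638, Rational(1, 2)), Rational(1, 91263)) = Mul(Rational(1, 91263), Pow(32638, Rational(1, 2)))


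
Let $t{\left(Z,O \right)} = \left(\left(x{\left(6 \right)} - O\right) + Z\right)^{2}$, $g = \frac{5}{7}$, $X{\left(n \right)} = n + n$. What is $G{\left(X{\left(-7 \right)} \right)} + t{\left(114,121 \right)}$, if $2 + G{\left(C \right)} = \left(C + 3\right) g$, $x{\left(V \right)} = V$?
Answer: $- \frac{62}{7} \approx -8.8571$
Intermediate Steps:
$X{\left(n \right)} = 2 n$
$g = \frac{5}{7}$ ($g = 5 \cdot \frac{1}{7} = \frac{5}{7} \approx 0.71429$)
$G{\left(C \right)} = \frac{1}{7} + \frac{5 C}{7}$ ($G{\left(C \right)} = -2 + \left(C + 3\right) \frac{5}{7} = -2 + \left(3 + C\right) \frac{5}{7} = -2 + \left(\frac{15}{7} + \frac{5 C}{7}\right) = \frac{1}{7} + \frac{5 C}{7}$)
$t{\left(Z,O \right)} = \left(6 + Z - O\right)^{2}$ ($t{\left(Z,O \right)} = \left(\left(6 - O\right) + Z\right)^{2} = \left(6 + Z - O\right)^{2}$)
$G{\left(X{\left(-7 \right)} \right)} + t{\left(114,121 \right)} = \left(\frac{1}{7} + \frac{5 \cdot 2 \left(-7\right)}{7}\right) + \left(6 + 114 - 121\right)^{2} = \left(\frac{1}{7} + \frac{5}{7} \left(-14\right)\right) + \left(6 + 114 - 121\right)^{2} = \left(\frac{1}{7} - 10\right) + \left(-1\right)^{2} = - \frac{69}{7} + 1 = - \frac{62}{7}$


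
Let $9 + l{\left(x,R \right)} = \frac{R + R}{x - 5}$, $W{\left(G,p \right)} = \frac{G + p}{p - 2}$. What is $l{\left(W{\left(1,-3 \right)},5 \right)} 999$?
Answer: $- \frac{256743}{23} \approx -11163.0$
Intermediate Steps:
$W{\left(G,p \right)} = \frac{G + p}{-2 + p}$
$l{\left(x,R \right)} = -9 + \frac{2 R}{-5 + x}$ ($l{\left(x,R \right)} = -9 + \frac{R + R}{x - 5} = -9 + \frac{2 R}{-5 + x}$)
$l{\left(W{\left(1,-3 \right)},5 \right)} 999 = \frac{45 - 9 \frac{1 - 3}{-2 - 3} + 2 \cdot 5}{-5 + \frac{1 - 3}{-2 - 3}} \cdot 999 = \frac{45 - 9 \frac{1}{-5} \left(-2\right) + 10}{-5 + \frac{1}{-5} \left(-2\right)} 999 = \frac{45 - 9 \left(\left(- \frac{1}{5}\right) \left(-2\right)\right) + 10}{-5 - - \frac{2}{5}} \cdot 999 = \frac{45 - \frac{18}{5} + 10}{-5 + \frac{2}{5}} \cdot 999 = \frac{45 - \frac{18}{5} + 10}{- \frac{23}{5}} \cdot 999 = \left(- \frac{5}{23}\right) \frac{257}{5} \cdot 999 = \left(- \frac{257}{23}\right) 999 = - \frac{256743}{23}$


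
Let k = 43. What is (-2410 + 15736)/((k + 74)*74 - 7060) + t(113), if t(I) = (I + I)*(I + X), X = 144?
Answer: 46414181/799 ≈ 58090.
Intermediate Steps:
t(I) = 2*I*(144 + I) (t(I) = (I + I)*(I + 144) = (2*I)*(144 + I) = 2*I*(144 + I))
(-2410 + 15736)/((k + 74)*74 - 7060) + t(113) = (-2410 + 15736)/((43 + 74)*74 - 7060) + 2*113*(144 + 113) = 13326/(117*74 - 7060) + 2*113*257 = 13326/(8658 - 7060) + 58082 = 13326/1598 + 58082 = 13326*(1/1598) + 58082 = 6663/799 + 58082 = 46414181/799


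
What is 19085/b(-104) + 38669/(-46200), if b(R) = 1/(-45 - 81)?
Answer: -111097640669/46200 ≈ -2.4047e+6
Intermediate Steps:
b(R) = -1/126 (b(R) = 1/(-126) = -1/126)
19085/b(-104) + 38669/(-46200) = 19085/(-1/126) + 38669/(-46200) = 19085*(-126) + 38669*(-1/46200) = -2404710 - 38669/46200 = -111097640669/46200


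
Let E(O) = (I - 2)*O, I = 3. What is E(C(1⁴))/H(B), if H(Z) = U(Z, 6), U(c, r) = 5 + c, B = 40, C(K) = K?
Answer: 1/45 ≈ 0.022222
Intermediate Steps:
E(O) = O (E(O) = (3 - 2)*O = 1*O = O)
H(Z) = 5 + Z
E(C(1⁴))/H(B) = 1⁴/(5 + 40) = 1/45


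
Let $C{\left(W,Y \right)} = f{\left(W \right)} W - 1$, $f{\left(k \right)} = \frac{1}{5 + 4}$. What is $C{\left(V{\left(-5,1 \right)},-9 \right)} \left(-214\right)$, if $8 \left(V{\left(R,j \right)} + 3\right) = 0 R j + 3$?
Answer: $\frac{3317}{12} \approx 276.42$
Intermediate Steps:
$V{\left(R,j \right)} = - \frac{21}{8}$ ($V{\left(R,j \right)} = -3 + \frac{0 R j + 3}{8} = -3 + \frac{0 j + 3}{8} = -3 + \frac{0 + 3}{8} = -3 + \frac{1}{8} \cdot 3 = -3 + \frac{3}{8} = - \frac{21}{8}$)
$f{\left(k \right)} = \frac{1}{9}$
$C{\left(W,Y \right)} = -1 + \frac{W}{9}$ ($C{\left(W,Y \right)} = \frac{W}{9} - 1 = -1 + \frac{W}{9}$)
$C{\left(V{\left(-5,1 \right)},-9 \right)} \left(-214\right) = \left(-1 + \frac{1}{9} \left(- \frac{21}{8}\right)\right) \left(-214\right) = \left(-1 - \frac{7}{24}\right) \left(-214\right) = \left(- \frac{31}{24}\right) \left(-214\right) = \frac{3317}{12}$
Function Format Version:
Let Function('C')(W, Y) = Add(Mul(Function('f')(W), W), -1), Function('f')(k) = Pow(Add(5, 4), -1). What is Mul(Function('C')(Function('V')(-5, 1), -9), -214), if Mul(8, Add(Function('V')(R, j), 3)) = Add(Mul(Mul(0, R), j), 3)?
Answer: Rational(3317, 12) ≈ 276.42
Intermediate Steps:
Function('V')(R, j) = Rational(-21, 8) (Function('V')(R, j) = Add(-3, Mul(Rational(1, 8), Add(Mul(Mul(0, R), j), 3))) = Add(-3, Mul(Rational(1, 8), Add(Mul(0, j), 3))) = Add(-3, Mul(Rational(1, 8), Add(0, 3))) = Add(-3, Mul(Rational(1, 8), 3)) = Add(-3, Rational(3, 8)) = Rational(-21, 8))
Function('f')(k) = Rational(1, 9) (Function('f')(k) = Pow(9, -1) = Rational(1, 9))
Function('C')(W, Y) = Add(-1, Mul(Rational(1, 9), W)) (Function('C')(W, Y) = Add(Mul(Rational(1, 9), W), -1) = Add(-1, Mul(Rational(1, 9), W)))
Mul(Function('C')(Function('V')(-5, 1), -9), -214) = Mul(Add(-1, Mul(Rational(1, 9), Rational(-21, 8))), -214) = Mul(Add(-1, Rational(-7, 24)), -214) = Mul(Rational(-31, 24), -214) = Rational(3317, 12)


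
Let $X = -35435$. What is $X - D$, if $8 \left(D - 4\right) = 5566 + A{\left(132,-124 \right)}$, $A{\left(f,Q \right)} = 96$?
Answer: $- \frac{144587}{4} \approx -36147.0$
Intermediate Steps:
$D = \frac{2847}{4}$ ($D = 4 + \frac{5566 + 96}{8} = 4 + \frac{1}{8} \cdot 5662 = 4 + \frac{2831}{4} = \frac{2847}{4} \approx 711.75$)
$X - D = -35435 - \frac{2847}{4} = - \frac{144587}{4}$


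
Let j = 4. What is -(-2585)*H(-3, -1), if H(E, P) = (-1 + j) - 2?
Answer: 2585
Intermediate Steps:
H(E, P) = 1 (H(E, P) = (-1 + 4) - 2 = 3 - 2 = 1)
-(-2585)*H(-3, -1) = -(-2585) = -47*(-55) = 2585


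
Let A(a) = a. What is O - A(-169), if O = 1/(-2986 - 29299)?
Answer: 5456164/32285 ≈ 169.00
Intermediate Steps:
O = -1/32285 (O = 1/(-32285) = -1/32285 ≈ -3.0974e-5)
O - A(-169) = -1/32285 - 1*(-169) = -1/32285 + 169 = 5456164/32285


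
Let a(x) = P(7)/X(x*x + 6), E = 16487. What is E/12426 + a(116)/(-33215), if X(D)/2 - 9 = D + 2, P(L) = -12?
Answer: 819780718669/617856196230 ≈ 1.3268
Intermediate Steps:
X(D) = 22 + 2*D (X(D) = 18 + 2*(D + 2) = 18 + 2*(2 + D) = 18 + (4 + 2*D) = 22 + 2*D)
a(x) = -12/(34 + 2*x²) (a(x) = -12/(22 + 2*(x*x + 6)) = -12/(22 + 2*(x² + 6)) = -12/(22 + 2*(6 + x²)) = -12/(22 + (12 + 2*x²)) = -12/(34 + 2*x²))
E/12426 + a(116)/(-33215) = 16487/12426 - 6/(17 + 116²)/(-33215) = 16487*(1/12426) - 6/(17 + 13456)*(-1/33215) = 16487/12426 - 6/13473*(-1/33215) = 16487/12426 - 6*1/13473*(-1/33215) = 16487/12426 - 2/4491*(-1/33215) = 16487/12426 + 2/149168565 = 819780718669/617856196230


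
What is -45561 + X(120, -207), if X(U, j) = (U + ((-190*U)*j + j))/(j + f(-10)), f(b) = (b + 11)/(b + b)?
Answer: -283058361/4141 ≈ -68355.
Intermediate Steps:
f(b) = (11 + b)/(2*b) (f(b) = (11 + b)/((2*b)) = (11 + b)*(1/(2*b)) = (11 + b)/(2*b))
X(U, j) = (U + j - 190*U*j)/(-1/20 + j) (X(U, j) = (U + ((-190*U)*j + j))/(j + (½)*(11 - 10)/(-10)) = (U + (-190*U*j + j))/(j + (½)*(-⅒)*1) = (U + (j - 190*U*j))/(j - 1/20) = (U + j - 190*U*j)/(-1/20 + j))
-45561 + X(120, -207) = -45561 + 20*(120 - 207 - 190*120*(-207))/(-1 + 20*(-207)) = -45561 + 20*(120 - 207 + 4719600)/(-1 - 4140) = -45561 + 20*4719513/(-4141) = -45561 + 20*(-1/4141)*4719513 = -45561 - 94390260/4141 = -283058361/4141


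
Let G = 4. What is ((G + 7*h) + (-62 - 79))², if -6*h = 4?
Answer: 180625/9 ≈ 20069.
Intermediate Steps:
h = -⅔ (h = -⅙*4 = -⅔ ≈ -0.66667)
((G + 7*h) + (-62 - 79))² = ((4 + 7*(-⅔)) + (-62 - 79))² = ((4 - 14/3) - 141)² = (-⅔ - 141)² = (-425/3)² = 180625/9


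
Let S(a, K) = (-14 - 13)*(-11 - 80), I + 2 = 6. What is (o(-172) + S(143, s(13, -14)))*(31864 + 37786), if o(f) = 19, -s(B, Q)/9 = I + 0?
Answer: 172453400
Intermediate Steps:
I = 4 (I = -2 + 6 = 4)
s(B, Q) = -36 (s(B, Q) = -9*(4 + 0) = -9*4 = -36)
S(a, K) = 2457 (S(a, K) = -27*(-91) = 2457)
(o(-172) + S(143, s(13, -14)))*(31864 + 37786) = (19 + 2457)*(31864 + 37786) = 2476*69650 = 172453400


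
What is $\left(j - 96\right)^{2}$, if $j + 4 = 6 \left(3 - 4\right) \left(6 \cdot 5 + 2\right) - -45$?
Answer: $61009$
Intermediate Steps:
$j = -151$ ($j = -4 + \left(6 \left(3 - 4\right) \left(6 \cdot 5 + 2\right) - -45\right) = -4 + \left(6 \left(-1\right) \left(30 + 2\right) + 45\right) = -4 + \left(\left(-6\right) 32 + 45\right) = -4 + \left(-192 + 45\right) = -4 - 147 = -151$)
$\left(j - 96\right)^{2} = \left(-151 - 96\right)^{2} = \left(-247\right)^{2} = 61009$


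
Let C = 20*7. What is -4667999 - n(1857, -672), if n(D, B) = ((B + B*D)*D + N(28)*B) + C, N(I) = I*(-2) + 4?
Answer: 2313902549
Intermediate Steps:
C = 140
N(I) = 4 - 2*I (N(I) = -2*I + 4 = 4 - 2*I)
n(D, B) = 140 - 52*B + D*(B + B*D) (n(D, B) = ((B + B*D)*D + (4 - 2*28)*B) + 140 = (D*(B + B*D) + (4 - 56)*B) + 140 = (D*(B + B*D) - 52*B) + 140 = (-52*B + D*(B + B*D)) + 140 = 140 - 52*B + D*(B + B*D))
-4667999 - n(1857, -672) = -4667999 - (140 - 52*(-672) - 672*1857 - 672*1857²) = -4667999 - (140 + 34944 - 1247904 - 672*3448449) = -4667999 - (140 + 34944 - 1247904 - 2317357728) = -4667999 - 1*(-2318570548) = -4667999 + 2318570548 = 2313902549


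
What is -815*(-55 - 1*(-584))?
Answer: -431135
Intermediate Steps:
-815*(-55 - 1*(-584)) = -815*(-55 + 584) = -815*529 = -431135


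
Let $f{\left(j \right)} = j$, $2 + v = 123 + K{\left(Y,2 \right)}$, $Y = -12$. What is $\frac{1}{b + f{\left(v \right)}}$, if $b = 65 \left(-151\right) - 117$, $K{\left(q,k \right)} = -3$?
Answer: $- \frac{1}{9814} \approx -0.0001019$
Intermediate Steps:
$v = 118$ ($v = -2 + \left(123 - 3\right) = -2 + 120 = 118$)
$b = -9932$ ($b = -9815 - 117 = -9932$)
$\frac{1}{b + f{\left(v \right)}} = \frac{1}{-9932 + 118} = \frac{1}{-9814} = - \frac{1}{9814}$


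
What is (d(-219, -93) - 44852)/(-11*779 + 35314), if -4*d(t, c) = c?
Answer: -35863/21396 ≈ -1.6762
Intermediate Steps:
d(t, c) = -c/4
(d(-219, -93) - 44852)/(-11*779 + 35314) = (-¼*(-93) - 44852)/(-11*779 + 35314) = (93/4 - 44852)/(-8569 + 35314) = -179315/4/26745 = -179315/4*1/26745 = -35863/21396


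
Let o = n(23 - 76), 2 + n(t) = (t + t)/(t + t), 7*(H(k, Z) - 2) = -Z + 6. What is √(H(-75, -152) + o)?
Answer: √1155/7 ≈ 4.8550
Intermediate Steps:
H(k, Z) = 20/7 - Z/7 (H(k, Z) = 2 + (-Z + 6)/7 = 2 + (6 - Z)/7 = 2 + (6/7 - Z/7) = 20/7 - Z/7)
n(t) = -1 (n(t) = -2 + (t + t)/(t + t) = -2 + (2*t)/((2*t)) = -2 + (2*t)*(1/(2*t)) = -2 + 1 = -1)
o = -1
√(H(-75, -152) + o) = √((20/7 - ⅐*(-152)) - 1) = √((20/7 + 152/7) - 1) = √(172/7 - 1) = √(165/7) = √1155/7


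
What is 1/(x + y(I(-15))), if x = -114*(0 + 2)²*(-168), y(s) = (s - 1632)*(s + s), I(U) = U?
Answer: 1/126018 ≈ 7.9354e-6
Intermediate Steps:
y(s) = 2*s*(-1632 + s) (y(s) = (-1632 + s)*(2*s) = 2*s*(-1632 + s))
x = 76608 (x = -114*2²*(-168) = -114*4*(-168) = -456*(-168) = 76608)
1/(x + y(I(-15))) = 1/(76608 + 2*(-15)*(-1632 - 15)) = 1/(76608 + 2*(-15)*(-1647)) = 1/(76608 + 49410) = 1/126018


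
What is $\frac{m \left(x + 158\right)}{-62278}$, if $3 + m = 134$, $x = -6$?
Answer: $- \frac{9956}{31139} \approx -0.31973$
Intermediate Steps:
$m = 131$ ($m = -3 + 134 = 131$)
$\frac{m \left(x + 158\right)}{-62278} = \frac{131 \left(-6 + 158\right)}{-62278} = 131 \cdot 152 \left(- \frac{1}{62278}\right) = 19912 \left(- \frac{1}{62278}\right) = - \frac{9956}{31139}$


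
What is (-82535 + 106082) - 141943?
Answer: -118396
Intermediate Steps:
(-82535 + 106082) - 141943 = 23547 - 141943 = -118396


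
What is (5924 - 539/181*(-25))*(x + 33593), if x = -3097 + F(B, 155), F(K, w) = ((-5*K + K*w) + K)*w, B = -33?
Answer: -805461268811/181 ≈ -4.4501e+9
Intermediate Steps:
F(K, w) = w*(-4*K + K*w) (F(K, w) = (-4*K + K*w)*w = w*(-4*K + K*w))
x = -775462 (x = -3097 - 33*155*(-4 + 155) = -3097 - 33*155*151 = -3097 - 772365 = -775462)
(5924 - 539/181*(-25))*(x + 33593) = (5924 - 539/181*(-25))*(-775462 + 33593) = (5924 - 539*1/181*(-25))*(-741869) = (5924 - 539/181*(-25))*(-741869) = (5924 + 13475/181)*(-741869) = (1085719/181)*(-741869) = -805461268811/181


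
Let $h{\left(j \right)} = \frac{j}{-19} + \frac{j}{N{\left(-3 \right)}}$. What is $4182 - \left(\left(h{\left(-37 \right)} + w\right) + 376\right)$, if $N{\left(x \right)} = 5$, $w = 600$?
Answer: $\frac{305088}{95} \approx 3211.5$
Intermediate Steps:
$h{\left(j \right)} = \frac{14 j}{95}$ ($h{\left(j \right)} = \frac{j}{-19} + \frac{j}{5} = j \left(- \frac{1}{19}\right) + j \frac{1}{5} = - \frac{j}{19} + \frac{j}{5} = \frac{14 j}{95}$)
$4182 - \left(\left(h{\left(-37 \right)} + w\right) + 376\right) = 4182 - \left(\left(\frac{14}{95} \left(-37\right) + 600\right) + 376\right) = 4182 - \left(\left(- \frac{518}{95} + 600\right) + 376\right) = 4182 - \left(\frac{56482}{95} + 376\right) = 4182 - \frac{92202}{95} = \frac{305088}{95}$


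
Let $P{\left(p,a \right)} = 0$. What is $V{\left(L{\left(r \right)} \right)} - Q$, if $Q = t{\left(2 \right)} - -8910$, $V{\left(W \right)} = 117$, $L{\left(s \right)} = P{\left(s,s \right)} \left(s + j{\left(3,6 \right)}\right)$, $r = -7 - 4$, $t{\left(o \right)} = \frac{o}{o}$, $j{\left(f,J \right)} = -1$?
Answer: $-8794$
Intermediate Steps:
$t{\left(o \right)} = 1$
$r = -11$
$L{\left(s \right)} = 0$ ($L{\left(s \right)} = 0 \left(s - 1\right) = 0 \left(-1 + s\right) = 0$)
$Q = 8911$ ($Q = 1 - -8910 = 1 + 8910 = 8911$)
$V{\left(L{\left(r \right)} \right)} - Q = 117 - 8911 = -8794$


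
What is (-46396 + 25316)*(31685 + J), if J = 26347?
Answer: -1223314560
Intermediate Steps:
(-46396 + 25316)*(31685 + J) = (-46396 + 25316)*(31685 + 26347) = -21080*58032 = -1223314560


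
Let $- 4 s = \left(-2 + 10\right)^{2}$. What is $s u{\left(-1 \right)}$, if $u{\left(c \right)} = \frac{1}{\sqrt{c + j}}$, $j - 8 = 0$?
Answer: $- \frac{16 \sqrt{7}}{7} \approx -6.0474$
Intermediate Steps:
$j = 8$ ($j = 8 + 0 = 8$)
$u{\left(c \right)} = \frac{1}{\sqrt{8 + c}}$ ($u{\left(c \right)} = \frac{1}{\sqrt{c + 8}} = \frac{1}{\sqrt{8 + c}}$)
$s = -16$ ($s = - \frac{\left(-2 + 10\right)^{2}}{4} = - \frac{8^{2}}{4} = \left(- \frac{1}{4}\right) 64 = -16$)
$s u{\left(-1 \right)} = - \frac{16}{\sqrt{8 - 1}} = - \frac{16}{\sqrt{7}} = - 16 \frac{\sqrt{7}}{7} = - \frac{16 \sqrt{7}}{7}$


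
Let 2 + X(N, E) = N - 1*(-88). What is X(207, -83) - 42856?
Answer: -42563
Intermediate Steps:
X(N, E) = 86 + N (X(N, E) = -2 + (N - 1*(-88)) = -2 + (N + 88) = -2 + (88 + N) = 86 + N)
X(207, -83) - 42856 = (86 + 207) - 42856 = 293 - 42856 = -42563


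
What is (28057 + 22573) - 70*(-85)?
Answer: 56580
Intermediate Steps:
(28057 + 22573) - 70*(-85) = 50630 + 5950 = 56580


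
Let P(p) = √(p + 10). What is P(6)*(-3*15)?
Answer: -180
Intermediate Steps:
P(p) = √(10 + p)
P(6)*(-3*15) = √(10 + 6)*(-3*15) = √16*(-45) = 4*(-45) = -180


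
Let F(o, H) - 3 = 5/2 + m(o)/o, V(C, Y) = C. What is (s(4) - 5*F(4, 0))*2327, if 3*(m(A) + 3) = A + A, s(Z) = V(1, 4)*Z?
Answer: -644579/12 ≈ -53715.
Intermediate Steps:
s(Z) = Z (s(Z) = 1*Z = Z)
m(A) = -3 + 2*A/3 (m(A) = -3 + (A + A)/3 = -3 + (2*A)/3 = -3 + 2*A/3)
F(o, H) = 11/2 + (-3 + 2*o/3)/o (F(o, H) = 3 + (5/2 + (-3 + 2*o/3)/o) = 11/2 + (-3 + 2*o/3)/o)
(s(4) - 5*F(4, 0))*2327 = (4 - 5*(37/6 - 3/4))*2327 = (4 - 5*(37/6 - 3*¼))*2327 = (4 - 5*(37/6 - ¾))*2327 = (4 - 5*65/12)*2327 = (4 - 325/12)*2327 = -277/12*2327 = -644579/12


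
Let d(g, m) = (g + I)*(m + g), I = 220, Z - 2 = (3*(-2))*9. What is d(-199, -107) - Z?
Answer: -6374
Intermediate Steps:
Z = -52 (Z = 2 + (3*(-2))*9 = 2 - 6*9 = 2 - 54 = -52)
d(g, m) = (220 + g)*(g + m) (d(g, m) = (g + 220)*(m + g) = (220 + g)*(g + m))
d(-199, -107) - Z = ((-199)² + 220*(-199) + 220*(-107) - 199*(-107)) - 1*(-52) = (39601 - 43780 - 23540 + 21293) + 52 = -6426 + 52 = -6374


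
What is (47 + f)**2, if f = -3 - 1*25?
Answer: 361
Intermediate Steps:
f = -28 (f = -3 - 25 = -28)
(47 + f)**2 = (47 - 28)**2 = 19**2 = 361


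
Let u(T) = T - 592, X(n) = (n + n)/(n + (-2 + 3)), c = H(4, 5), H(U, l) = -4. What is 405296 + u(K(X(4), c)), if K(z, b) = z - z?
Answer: 404704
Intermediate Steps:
c = -4
X(n) = 2*n/(1 + n) (X(n) = (2*n)/(n + 1) = (2*n)/(1 + n) = 2*n/(1 + n))
K(z, b) = 0
u(T) = -592 + T
405296 + u(K(X(4), c)) = 405296 + (-592 + 0) = 405296 - 592 = 404704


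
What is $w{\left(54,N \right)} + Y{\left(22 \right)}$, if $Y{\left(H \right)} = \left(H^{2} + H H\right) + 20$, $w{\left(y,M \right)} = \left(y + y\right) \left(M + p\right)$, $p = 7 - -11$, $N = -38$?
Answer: $-1172$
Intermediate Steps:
$p = 18$ ($p = 7 + 11 = 18$)
$w{\left(y,M \right)} = 2 y \left(18 + M\right)$ ($w{\left(y,M \right)} = \left(y + y\right) \left(M + 18\right) = 2 y \left(18 + M\right)$)
$Y{\left(H \right)} = 20 + 2 H^{2}$ ($Y{\left(H \right)} = \left(H^{2} + H^{2}\right) + 20 = 2 H^{2} + 20 = 20 + 2 H^{2}$)
$w{\left(54,N \right)} + Y{\left(22 \right)} = 2 \cdot 54 \left(18 - 38\right) + \left(20 + 2 \cdot 22^{2}\right) = 2 \cdot 54 \left(-20\right) + \left(20 + 2 \cdot 484\right) = -2160 + \left(20 + 968\right) = -2160 + 988 = -1172$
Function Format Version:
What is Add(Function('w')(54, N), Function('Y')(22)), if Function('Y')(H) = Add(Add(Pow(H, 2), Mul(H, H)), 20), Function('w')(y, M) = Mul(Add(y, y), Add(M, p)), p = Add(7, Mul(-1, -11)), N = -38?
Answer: -1172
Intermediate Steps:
p = 18 (p = Add(7, 11) = 18)
Function('w')(y, M) = Mul(2, y, Add(18, M)) (Function('w')(y, M) = Mul(Add(y, y), Add(M, 18)) = Mul(Mul(2, y), Add(18, M)) = Mul(2, y, Add(18, M)))
Function('Y')(H) = Add(20, Mul(2, Pow(H, 2))) (Function('Y')(H) = Add(Add(Pow(H, 2), Pow(H, 2)), 20) = Add(Mul(2, Pow(H, 2)), 20) = Add(20, Mul(2, Pow(H, 2))))
Add(Function('w')(54, N), Function('Y')(22)) = Add(Mul(2, 54, Add(18, -38)), Add(20, Mul(2, Pow(22, 2)))) = Add(Mul(2, 54, -20), Add(20, Mul(2, 484))) = Add(-2160, Add(20, 968)) = Add(-2160, 988) = -1172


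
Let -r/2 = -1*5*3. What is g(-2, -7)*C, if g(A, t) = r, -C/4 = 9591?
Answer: -1150920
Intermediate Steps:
C = -38364 (C = -4*9591 = -38364)
r = 30 (r = -2*(-1*5)*3 = -(-10)*3 = -2*(-15) = 30)
g(A, t) = 30
g(-2, -7)*C = 30*(-38364) = -1150920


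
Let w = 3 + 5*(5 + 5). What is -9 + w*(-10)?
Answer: -539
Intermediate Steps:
w = 53 (w = 3 + 5*10 = 3 + 50 = 53)
-9 + w*(-10) = -9 + 53*(-10) = -9 - 530 = -539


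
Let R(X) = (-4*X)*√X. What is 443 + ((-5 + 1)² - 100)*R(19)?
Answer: 443 + 6384*√19 ≈ 28270.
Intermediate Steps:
R(X) = -4*X^(3/2)
443 + ((-5 + 1)² - 100)*R(19) = 443 + ((-5 + 1)² - 100)*(-76*√19) = 443 + ((-4)² - 100)*(-76*√19) = 443 + (16 - 100)*(-76*√19) = 443 - (-6384)*√19 = 443 + 6384*√19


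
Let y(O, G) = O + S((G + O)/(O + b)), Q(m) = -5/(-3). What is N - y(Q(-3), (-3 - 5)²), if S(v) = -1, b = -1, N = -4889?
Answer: -14669/3 ≈ -4889.7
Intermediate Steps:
Q(m) = 5/3 (Q(m) = -5*(-⅓) = 5/3)
y(O, G) = -1 + O (y(O, G) = O - 1 = -1 + O)
N - y(Q(-3), (-3 - 5)²) = -4889 - (-1 + 5/3) = -4889 - 1*⅔ = -4889 - ⅔ = -14669/3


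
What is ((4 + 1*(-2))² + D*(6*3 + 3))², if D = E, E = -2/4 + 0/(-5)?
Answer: 169/4 ≈ 42.250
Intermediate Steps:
E = -½ (E = -2*¼ + 0*(-⅕) = -½ + 0 = -½ ≈ -0.50000)
D = -½ ≈ -0.50000
((4 + 1*(-2))² + D*(6*3 + 3))² = ((4 + 1*(-2))² - (6*3 + 3)/2)² = ((4 - 2)² - (18 + 3)/2)² = (2² - ½*21)² = (4 - 21/2)² = (-13/2)² = 169/4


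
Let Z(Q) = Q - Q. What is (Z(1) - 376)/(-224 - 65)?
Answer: 376/289 ≈ 1.3010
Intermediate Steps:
Z(Q) = 0
(Z(1) - 376)/(-224 - 65) = (0 - 376)/(-224 - 65) = -376/(-289) = -376*(-1/289) = 376/289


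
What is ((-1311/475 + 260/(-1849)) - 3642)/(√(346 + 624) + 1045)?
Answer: -35213475979/10086803475 + 168485531*√970/50434017375 ≈ -3.3870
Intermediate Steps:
((-1311/475 + 260/(-1849)) - 3642)/(√(346 + 624) + 1045) = ((-1311*1/475 + 260*(-1/1849)) - 3642)/(√970 + 1045) = ((-69/25 - 260/1849) - 3642)/(1045 + √970) = (-134081/46225 - 3642)/(1045 + √970) = -168485531/(46225*(1045 + √970))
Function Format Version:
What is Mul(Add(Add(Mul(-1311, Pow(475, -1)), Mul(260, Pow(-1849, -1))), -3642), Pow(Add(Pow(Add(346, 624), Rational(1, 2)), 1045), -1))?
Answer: Add(Rational(-35213475979, 10086803475), Mul(Rational(168485531, 50434017375), Pow(970, Rational(1, 2)))) ≈ -3.3870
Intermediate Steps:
Mul(Add(Add(Mul(-1311, Pow(475, -1)), Mul(260, Pow(-1849, -1))), -3642), Pow(Add(Pow(Add(346, 624), Rational(1, 2)), 1045), -1)) = Mul(Add(Add(Mul(-1311, Rational(1, 475)), Mul(260, Rational(-1, 1849))), -3642), Pow(Add(Pow(970, Rational(1, 2)), 1045), -1)) = Mul(Add(Add(Rational(-69, 25), Rational(-260, 1849)), -3642), Pow(Add(1045, Pow(970, Rational(1, 2))), -1)) = Mul(Add(Rational(-134081, 46225), -3642), Pow(Add(1045, Pow(970, Rational(1, 2))), -1)) = Mul(Rational(-168485531, 46225), Pow(Add(1045, Pow(970, Rational(1, 2))), -1))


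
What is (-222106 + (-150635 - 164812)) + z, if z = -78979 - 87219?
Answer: -703751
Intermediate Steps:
z = -166198
(-222106 + (-150635 - 164812)) + z = (-222106 + (-150635 - 164812)) - 166198 = (-222106 - 315447) - 166198 = -537553 - 166198 = -703751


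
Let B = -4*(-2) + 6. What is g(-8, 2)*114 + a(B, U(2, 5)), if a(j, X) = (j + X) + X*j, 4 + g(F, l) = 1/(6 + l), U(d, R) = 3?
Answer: -1531/4 ≈ -382.75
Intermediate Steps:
B = 14 (B = 8 + 6 = 14)
g(F, l) = -4 + 1/(6 + l)
a(j, X) = X + j + X*j (a(j, X) = (X + j) + X*j = X + j + X*j)
g(-8, 2)*114 + a(B, U(2, 5)) = ((-23 - 4*2)/(6 + 2))*114 + (3 + 14 + 3*14) = ((-23 - 8)/8)*114 + (3 + 14 + 42) = ((⅛)*(-31))*114 + 59 = -31/8*114 + 59 = -1767/4 + 59 = -1531/4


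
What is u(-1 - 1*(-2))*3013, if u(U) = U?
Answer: 3013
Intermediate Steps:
u(-1 - 1*(-2))*3013 = (-1 - 1*(-2))*3013 = (-1 + 2)*3013 = 1*3013 = 3013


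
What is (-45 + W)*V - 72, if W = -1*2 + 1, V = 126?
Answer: -5868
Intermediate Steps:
W = -1 (W = -2 + 1 = -1)
(-45 + W)*V - 72 = (-45 - 1)*126 - 72 = -46*126 - 72 = -5796 - 72 = -5868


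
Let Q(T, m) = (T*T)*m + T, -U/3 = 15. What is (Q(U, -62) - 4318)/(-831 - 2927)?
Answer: 129913/3758 ≈ 34.570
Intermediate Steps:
U = -45 (U = -3*15 = -45)
Q(T, m) = T + m*T² (Q(T, m) = T²*m + T = m*T² + T = T + m*T²)
(Q(U, -62) - 4318)/(-831 - 2927) = (-45*(1 - 45*(-62)) - 4318)/(-831 - 2927) = (-45*(1 + 2790) - 4318)/(-3758) = (-45*2791 - 4318)*(-1/3758) = (-125595 - 4318)*(-1/3758) = -129913*(-1/3758) = 129913/3758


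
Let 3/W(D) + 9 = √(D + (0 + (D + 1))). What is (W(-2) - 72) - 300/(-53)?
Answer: -98925/1484 - I*√3/28 ≈ -66.661 - 0.061859*I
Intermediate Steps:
W(D) = 3/(-9 + √(1 + 2*D)) (W(D) = 3/(-9 + √(D + (0 + (D + 1)))) = 3/(-9 + √(D + (0 + (1 + D)))) = 3/(-9 + √(D + (1 + D))) = 3/(-9 + √(1 + 2*D)))
(W(-2) - 72) - 300/(-53) = (3/(-9 + √(1 + 2*(-2))) - 72) - 300/(-53) = (3/(-9 + √(1 - 4)) - 72) - 300*(-1/53) = (3/(-9 + √(-3)) - 72) + 300/53 = (3/(-9 + I*√3) - 72) + 300/53 = (-72 + 3/(-9 + I*√3)) + 300/53 = -3516/53 + 3/(-9 + I*√3)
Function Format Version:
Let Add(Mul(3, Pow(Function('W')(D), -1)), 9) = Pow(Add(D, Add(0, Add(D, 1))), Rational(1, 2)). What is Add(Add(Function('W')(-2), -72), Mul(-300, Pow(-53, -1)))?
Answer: Add(Rational(-98925, 1484), Mul(Rational(-1, 28), I, Pow(3, Rational(1, 2)))) ≈ Add(-66.661, Mul(-0.061859, I))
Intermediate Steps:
Function('W')(D) = Mul(3, Pow(Add(-9, Pow(Add(1, Mul(2, D)), Rational(1, 2))), -1)) (Function('W')(D) = Mul(3, Pow(Add(-9, Pow(Add(D, Add(0, Add(D, 1))), Rational(1, 2))), -1)) = Mul(3, Pow(Add(-9, Pow(Add(D, Add(0, Add(1, D))), Rational(1, 2))), -1)) = Mul(3, Pow(Add(-9, Pow(Add(D, Add(1, D)), Rational(1, 2))), -1)) = Mul(3, Pow(Add(-9, Pow(Add(1, Mul(2, D)), Rational(1, 2))), -1)))
Add(Add(Function('W')(-2), -72), Mul(-300, Pow(-53, -1))) = Add(Add(Mul(3, Pow(Add(-9, Pow(Add(1, Mul(2, -2)), Rational(1, 2))), -1)), -72), Mul(-300, Pow(-53, -1))) = Add(Add(Mul(3, Pow(Add(-9, Pow(Add(1, -4), Rational(1, 2))), -1)), -72), Mul(-300, Rational(-1, 53))) = Add(Add(Mul(3, Pow(Add(-9, Pow(-3, Rational(1, 2))), -1)), -72), Rational(300, 53)) = Add(Add(Mul(3, Pow(Add(-9, Mul(I, Pow(3, Rational(1, 2)))), -1)), -72), Rational(300, 53)) = Add(Add(-72, Mul(3, Pow(Add(-9, Mul(I, Pow(3, Rational(1, 2)))), -1))), Rational(300, 53)) = Add(Rational(-3516, 53), Mul(3, Pow(Add(-9, Mul(I, Pow(3, Rational(1, 2)))), -1)))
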